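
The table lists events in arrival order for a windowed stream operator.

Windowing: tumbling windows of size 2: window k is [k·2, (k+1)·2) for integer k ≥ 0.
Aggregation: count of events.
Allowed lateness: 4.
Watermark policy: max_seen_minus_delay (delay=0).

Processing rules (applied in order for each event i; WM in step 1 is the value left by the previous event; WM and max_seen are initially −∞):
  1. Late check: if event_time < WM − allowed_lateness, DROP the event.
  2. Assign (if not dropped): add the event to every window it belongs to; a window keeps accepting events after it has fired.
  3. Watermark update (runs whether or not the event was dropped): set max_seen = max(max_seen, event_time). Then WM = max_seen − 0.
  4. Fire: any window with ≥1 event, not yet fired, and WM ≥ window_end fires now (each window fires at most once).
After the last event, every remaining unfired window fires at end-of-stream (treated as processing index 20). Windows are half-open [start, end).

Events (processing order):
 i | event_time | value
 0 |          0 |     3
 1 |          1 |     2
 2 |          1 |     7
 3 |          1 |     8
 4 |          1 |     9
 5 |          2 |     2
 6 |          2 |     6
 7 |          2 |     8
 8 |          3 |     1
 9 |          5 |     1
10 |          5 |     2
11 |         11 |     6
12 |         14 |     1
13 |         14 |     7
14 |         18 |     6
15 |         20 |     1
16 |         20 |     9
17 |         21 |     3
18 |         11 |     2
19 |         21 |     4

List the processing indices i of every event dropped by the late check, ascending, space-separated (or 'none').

i=0 t=0 v=3: → [0,2); WM=0
i=1 t=1 v=2: → [0,2); WM=1
i=2 t=1 v=7: → [0,2); WM=1
i=3 t=1 v=8: → [0,2); WM=1
i=4 t=1 v=9: → [0,2); WM=1
i=5 t=2 v=2: → [2,4); WM=2; [0,2) fires=5
i=6 t=2 v=6: → [2,4); WM=2
i=7 t=2 v=8: → [2,4); WM=2
i=8 t=3 v=1: → [2,4); WM=3
i=9 t=5 v=1: → [4,6); WM=5; [2,4) fires=4
i=10 t=5 v=2: → [4,6); WM=5
i=11 t=11 v=6: → [10,12); WM=11; [4,6) fires=2
i=12 t=14 v=1: → [14,16); WM=14; [10,12) fires=1
i=13 t=14 v=7: → [14,16); WM=14
i=14 t=18 v=6: → [18,20); WM=18; [14,16) fires=2
i=15 t=20 v=1: → [20,22); WM=20; [18,20) fires=1
i=16 t=20 v=9: → [20,22); WM=20
i=17 t=21 v=3: → [20,22); WM=21
i=18 t=11 v=2: DROP (t<21-4); WM=21
i=19 t=21 v=4: → [20,22); WM=21

18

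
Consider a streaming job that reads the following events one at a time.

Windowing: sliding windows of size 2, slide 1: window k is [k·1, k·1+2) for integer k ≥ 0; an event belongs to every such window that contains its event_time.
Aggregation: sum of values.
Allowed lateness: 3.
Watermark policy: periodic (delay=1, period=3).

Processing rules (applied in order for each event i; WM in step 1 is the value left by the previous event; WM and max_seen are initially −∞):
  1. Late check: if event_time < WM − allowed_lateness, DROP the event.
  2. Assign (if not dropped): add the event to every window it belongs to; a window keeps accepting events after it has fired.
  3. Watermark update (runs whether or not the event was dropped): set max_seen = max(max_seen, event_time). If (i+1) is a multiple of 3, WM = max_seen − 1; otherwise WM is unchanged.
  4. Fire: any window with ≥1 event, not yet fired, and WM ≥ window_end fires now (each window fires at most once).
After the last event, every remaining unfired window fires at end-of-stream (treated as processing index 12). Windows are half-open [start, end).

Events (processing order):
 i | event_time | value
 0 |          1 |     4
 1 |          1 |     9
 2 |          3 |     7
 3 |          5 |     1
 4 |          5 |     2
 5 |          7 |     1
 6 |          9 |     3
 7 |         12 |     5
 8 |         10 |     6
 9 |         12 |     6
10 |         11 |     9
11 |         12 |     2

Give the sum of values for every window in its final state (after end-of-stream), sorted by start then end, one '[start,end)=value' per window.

i=0 t=1 v=4: → [1,3),[0,2); WM=−∞
i=1 t=1 v=9: → [1,3),[0,2); WM=−∞
i=2 t=3 v=7: → [3,5),[2,4); WM=2; [0,2) fires=13
i=3 t=5 v=1: → [5,7),[4,6); WM=2
i=4 t=5 v=2: → [5,7),[4,6); WM=2
i=5 t=7 v=1: → [7,9),[6,8); WM=6; [1,3) fires=13 [2,4) fires=7 [3,5) fires=7 [4,6) fires=3
i=6 t=9 v=3: → [9,11),[8,10); WM=6
i=7 t=12 v=5: → [12,14),[11,13); WM=6
i=8 t=10 v=6: → [10,12),[9,11); WM=11; [5,7) fires=3 [6,8) fires=1 [7,9) fires=1 [8,10) fires=3 [9,11) fires=9
i=9 t=12 v=6: → [12,14),[11,13); WM=11
i=10 t=11 v=9: → [11,13),[10,12); WM=11
i=11 t=12 v=2: → [12,14),[11,13); WM=11

[0,2)=13 [1,3)=13 [2,4)=7 [3,5)=7 [4,6)=3 [5,7)=3 [6,8)=1 [7,9)=1 [8,10)=3 [9,11)=9 [10,12)=15 [11,13)=22 [12,14)=13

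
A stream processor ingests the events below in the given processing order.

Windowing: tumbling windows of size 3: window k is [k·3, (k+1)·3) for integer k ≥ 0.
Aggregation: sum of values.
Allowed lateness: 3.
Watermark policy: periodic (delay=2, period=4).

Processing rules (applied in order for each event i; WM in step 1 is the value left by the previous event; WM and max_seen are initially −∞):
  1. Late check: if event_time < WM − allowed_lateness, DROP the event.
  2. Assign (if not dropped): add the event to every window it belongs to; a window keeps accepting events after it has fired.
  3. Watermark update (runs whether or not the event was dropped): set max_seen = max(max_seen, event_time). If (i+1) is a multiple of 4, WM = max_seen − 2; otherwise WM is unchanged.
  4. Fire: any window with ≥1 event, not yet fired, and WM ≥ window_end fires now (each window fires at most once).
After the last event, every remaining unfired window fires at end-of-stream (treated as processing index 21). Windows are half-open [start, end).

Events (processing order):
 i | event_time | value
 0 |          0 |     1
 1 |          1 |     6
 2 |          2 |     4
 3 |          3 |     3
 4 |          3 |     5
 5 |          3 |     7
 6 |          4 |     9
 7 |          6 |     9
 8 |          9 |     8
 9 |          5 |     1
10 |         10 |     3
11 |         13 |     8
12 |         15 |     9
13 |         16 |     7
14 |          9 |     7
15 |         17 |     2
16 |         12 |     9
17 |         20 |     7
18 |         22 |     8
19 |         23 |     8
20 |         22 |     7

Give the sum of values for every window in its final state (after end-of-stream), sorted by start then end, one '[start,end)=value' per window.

i=0 t=0 v=1: → [0,3); WM=−∞
i=1 t=1 v=6: → [0,3); WM=−∞
i=2 t=2 v=4: → [0,3); WM=−∞
i=3 t=3 v=3: → [3,6); WM=1
i=4 t=3 v=5: → [3,6); WM=1
i=5 t=3 v=7: → [3,6); WM=1
i=6 t=4 v=9: → [3,6); WM=1
i=7 t=6 v=9: → [6,9); WM=4; [0,3) fires=11
i=8 t=9 v=8: → [9,12); WM=4
i=9 t=5 v=1: → [3,6); WM=4
i=10 t=10 v=3: → [9,12); WM=4
i=11 t=13 v=8: → [12,15); WM=11; [3,6) fires=25 [6,9) fires=9
i=12 t=15 v=9: → [15,18); WM=11
i=13 t=16 v=7: → [15,18); WM=11
i=14 t=9 v=7: → [9,12); WM=11
i=15 t=17 v=2: → [15,18); WM=15; [9,12) fires=18 [12,15) fires=8
i=16 t=12 v=9: → [12,15); WM=15
i=17 t=20 v=7: → [18,21); WM=15
i=18 t=22 v=8: → [21,24); WM=15
i=19 t=23 v=8: → [21,24); WM=21; [15,18) fires=18 [18,21) fires=7
i=20 t=22 v=7: → [21,24); WM=21

[0,3)=11 [3,6)=25 [6,9)=9 [9,12)=18 [12,15)=17 [15,18)=18 [18,21)=7 [21,24)=23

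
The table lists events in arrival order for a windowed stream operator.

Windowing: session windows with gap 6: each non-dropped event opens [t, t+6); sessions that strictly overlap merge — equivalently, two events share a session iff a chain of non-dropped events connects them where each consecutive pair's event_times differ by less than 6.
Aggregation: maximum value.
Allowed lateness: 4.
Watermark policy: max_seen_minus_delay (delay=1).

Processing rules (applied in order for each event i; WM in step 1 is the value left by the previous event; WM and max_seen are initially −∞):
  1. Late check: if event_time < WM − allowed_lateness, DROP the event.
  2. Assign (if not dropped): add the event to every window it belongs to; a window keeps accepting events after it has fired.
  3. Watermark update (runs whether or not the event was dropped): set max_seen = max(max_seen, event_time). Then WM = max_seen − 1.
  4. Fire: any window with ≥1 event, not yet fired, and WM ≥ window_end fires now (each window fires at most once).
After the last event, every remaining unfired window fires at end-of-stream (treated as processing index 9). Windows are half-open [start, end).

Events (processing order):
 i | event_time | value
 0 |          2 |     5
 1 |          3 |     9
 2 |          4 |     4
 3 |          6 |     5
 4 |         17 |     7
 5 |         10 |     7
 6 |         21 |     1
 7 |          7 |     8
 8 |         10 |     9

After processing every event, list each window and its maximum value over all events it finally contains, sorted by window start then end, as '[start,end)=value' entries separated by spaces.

[2,12)=9 [17,27)=7

i=0 t=2 v=5: → [2,8); WM=1
i=1 t=3 v=9: → [2,9); WM=2
i=2 t=4 v=4: → [2,10); WM=3
i=3 t=6 v=5: → [2,12); WM=5
i=4 t=17 v=7: → [17,23); WM=16
i=5 t=10 v=7: DROP (t<16-4); WM=16
i=6 t=21 v=1: → [17,27); WM=20
i=7 t=7 v=8: DROP (t<20-4); WM=20
i=8 t=10 v=9: DROP (t<20-4); WM=20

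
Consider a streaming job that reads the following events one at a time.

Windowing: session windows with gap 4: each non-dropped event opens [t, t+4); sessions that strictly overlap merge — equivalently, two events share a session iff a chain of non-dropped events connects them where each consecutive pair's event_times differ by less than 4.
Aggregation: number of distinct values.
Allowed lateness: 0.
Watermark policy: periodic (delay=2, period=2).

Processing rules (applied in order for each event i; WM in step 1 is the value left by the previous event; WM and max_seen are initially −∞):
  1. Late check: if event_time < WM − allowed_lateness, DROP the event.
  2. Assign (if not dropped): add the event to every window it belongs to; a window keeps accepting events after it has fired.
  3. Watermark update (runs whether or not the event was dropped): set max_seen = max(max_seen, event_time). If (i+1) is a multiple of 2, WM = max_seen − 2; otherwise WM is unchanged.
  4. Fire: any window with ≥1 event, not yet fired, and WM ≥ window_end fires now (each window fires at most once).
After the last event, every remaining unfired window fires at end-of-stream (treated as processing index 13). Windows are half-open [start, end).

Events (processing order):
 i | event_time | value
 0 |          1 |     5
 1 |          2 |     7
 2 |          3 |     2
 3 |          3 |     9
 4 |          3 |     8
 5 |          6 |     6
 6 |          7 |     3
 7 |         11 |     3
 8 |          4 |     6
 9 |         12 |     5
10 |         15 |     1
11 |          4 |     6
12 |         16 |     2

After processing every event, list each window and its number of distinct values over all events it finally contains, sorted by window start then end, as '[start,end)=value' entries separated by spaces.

i=0 t=1 v=5: → [1,5); WM=−∞
i=1 t=2 v=7: → [1,6); WM=0
i=2 t=3 v=2: → [1,7); WM=0
i=3 t=3 v=9: → [1,7); WM=1
i=4 t=3 v=8: → [1,7); WM=1
i=5 t=6 v=6: → [1,10); WM=4
i=6 t=7 v=3: → [1,11); WM=4
i=7 t=11 v=3: → [11,15); WM=9
i=8 t=4 v=6: DROP (t<9-0); WM=9
i=9 t=12 v=5: → [11,16); WM=10
i=10 t=15 v=1: → [11,19); WM=10
i=11 t=4 v=6: DROP (t<10-0); WM=13
i=12 t=16 v=2: → [11,20); WM=13

[1,11)=7 [11,20)=4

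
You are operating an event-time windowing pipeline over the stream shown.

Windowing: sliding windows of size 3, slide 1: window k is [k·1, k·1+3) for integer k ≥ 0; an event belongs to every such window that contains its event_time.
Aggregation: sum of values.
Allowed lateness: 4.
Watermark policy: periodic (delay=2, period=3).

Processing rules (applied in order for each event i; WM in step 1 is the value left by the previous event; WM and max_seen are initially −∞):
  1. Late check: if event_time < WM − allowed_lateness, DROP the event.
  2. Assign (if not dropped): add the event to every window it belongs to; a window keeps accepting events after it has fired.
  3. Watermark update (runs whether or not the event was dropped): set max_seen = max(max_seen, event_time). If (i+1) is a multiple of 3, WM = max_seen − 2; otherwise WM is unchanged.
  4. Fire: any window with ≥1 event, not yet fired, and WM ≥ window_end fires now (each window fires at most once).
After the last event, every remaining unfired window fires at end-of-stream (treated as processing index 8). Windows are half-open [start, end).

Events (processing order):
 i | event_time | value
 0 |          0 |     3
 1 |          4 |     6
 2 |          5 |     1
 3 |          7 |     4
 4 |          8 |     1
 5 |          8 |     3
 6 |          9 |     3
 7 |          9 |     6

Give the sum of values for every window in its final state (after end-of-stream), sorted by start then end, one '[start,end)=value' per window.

[0,3)=3 [2,5)=6 [3,6)=7 [4,7)=7 [5,8)=5 [6,9)=8 [7,10)=17 [8,11)=13 [9,12)=9

i=0 t=0 v=3: → [0,3); WM=−∞
i=1 t=4 v=6: → [4,7),[3,6),[2,5); WM=−∞
i=2 t=5 v=1: → [5,8),[4,7),[3,6); WM=3; [0,3) fires=3
i=3 t=7 v=4: → [7,10),[6,9),[5,8); WM=3
i=4 t=8 v=1: → [8,11),[7,10),[6,9); WM=3
i=5 t=8 v=3: → [8,11),[7,10),[6,9); WM=6; [2,5) fires=6 [3,6) fires=7
i=6 t=9 v=3: → [9,12),[8,11),[7,10); WM=6
i=7 t=9 v=6: → [9,12),[8,11),[7,10); WM=6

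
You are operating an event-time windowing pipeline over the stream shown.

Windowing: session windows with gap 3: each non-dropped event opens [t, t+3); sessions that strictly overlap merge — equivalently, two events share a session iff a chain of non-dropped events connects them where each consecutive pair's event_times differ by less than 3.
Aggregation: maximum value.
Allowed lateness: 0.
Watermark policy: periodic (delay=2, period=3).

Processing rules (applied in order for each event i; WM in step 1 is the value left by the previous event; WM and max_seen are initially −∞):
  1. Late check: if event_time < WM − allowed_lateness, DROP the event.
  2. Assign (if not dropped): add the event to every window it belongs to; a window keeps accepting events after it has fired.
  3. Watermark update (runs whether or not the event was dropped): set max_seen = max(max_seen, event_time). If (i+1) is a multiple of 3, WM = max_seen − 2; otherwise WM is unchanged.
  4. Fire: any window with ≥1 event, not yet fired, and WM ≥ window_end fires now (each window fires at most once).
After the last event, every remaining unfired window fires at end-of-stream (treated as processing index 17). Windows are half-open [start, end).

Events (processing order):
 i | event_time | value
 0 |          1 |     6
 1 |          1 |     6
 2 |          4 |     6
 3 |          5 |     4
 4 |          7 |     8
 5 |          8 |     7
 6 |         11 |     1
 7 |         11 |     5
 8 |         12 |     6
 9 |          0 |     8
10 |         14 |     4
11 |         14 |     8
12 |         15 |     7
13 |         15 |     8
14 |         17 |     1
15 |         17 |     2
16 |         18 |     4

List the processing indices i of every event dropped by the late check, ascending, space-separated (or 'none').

i=0 t=1 v=6: → [1,4); WM=−∞
i=1 t=1 v=6: → [1,4); WM=−∞
i=2 t=4 v=6: → [4,7); WM=2
i=3 t=5 v=4: → [4,8); WM=2
i=4 t=7 v=8: → [4,10); WM=2
i=5 t=8 v=7: → [4,11); WM=6
i=6 t=11 v=1: → [11,14); WM=6
i=7 t=11 v=5: → [11,14); WM=6
i=8 t=12 v=6: → [11,15); WM=10
i=9 t=0 v=8: DROP (t<10-0); WM=10
i=10 t=14 v=4: → [11,17); WM=10
i=11 t=14 v=8: → [11,17); WM=12
i=12 t=15 v=7: → [11,18); WM=12
i=13 t=15 v=8: → [11,18); WM=12
i=14 t=17 v=1: → [11,20); WM=15
i=15 t=17 v=2: → [11,20); WM=15
i=16 t=18 v=4: → [11,21); WM=15

9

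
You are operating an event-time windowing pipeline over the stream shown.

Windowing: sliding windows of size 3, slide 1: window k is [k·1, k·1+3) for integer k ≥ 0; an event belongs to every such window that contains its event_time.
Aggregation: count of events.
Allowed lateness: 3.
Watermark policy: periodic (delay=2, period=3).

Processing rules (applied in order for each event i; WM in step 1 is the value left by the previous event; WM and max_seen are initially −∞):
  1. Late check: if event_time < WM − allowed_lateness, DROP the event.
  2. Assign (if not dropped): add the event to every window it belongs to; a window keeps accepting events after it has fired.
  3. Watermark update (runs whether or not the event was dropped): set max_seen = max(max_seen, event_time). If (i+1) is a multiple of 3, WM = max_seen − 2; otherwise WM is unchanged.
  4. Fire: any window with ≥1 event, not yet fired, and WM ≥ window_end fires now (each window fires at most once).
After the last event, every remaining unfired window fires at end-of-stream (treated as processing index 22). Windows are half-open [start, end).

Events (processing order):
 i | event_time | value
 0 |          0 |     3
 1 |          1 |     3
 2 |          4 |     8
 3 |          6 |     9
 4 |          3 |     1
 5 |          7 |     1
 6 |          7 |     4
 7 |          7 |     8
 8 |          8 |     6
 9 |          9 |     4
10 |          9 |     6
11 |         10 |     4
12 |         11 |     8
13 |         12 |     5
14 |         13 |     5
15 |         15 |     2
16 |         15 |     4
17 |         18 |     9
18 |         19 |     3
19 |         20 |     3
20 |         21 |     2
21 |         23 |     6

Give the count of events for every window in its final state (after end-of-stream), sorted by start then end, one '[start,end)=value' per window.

i=0 t=0 v=3: → [0,3); WM=−∞
i=1 t=1 v=3: → [1,4),[0,3); WM=−∞
i=2 t=4 v=8: → [4,7),[3,6),[2,5); WM=2
i=3 t=6 v=9: → [6,9),[5,8),[4,7); WM=2
i=4 t=3 v=1: → [3,6),[2,5),[1,4); WM=2
i=5 t=7 v=1: → [7,10),[6,9),[5,8); WM=5; [0,3) fires=2 [1,4) fires=2 [2,5) fires=2
i=6 t=7 v=4: → [7,10),[6,9),[5,8); WM=5
i=7 t=7 v=8: → [7,10),[6,9),[5,8); WM=5
i=8 t=8 v=6: → [8,11),[7,10),[6,9); WM=6; [3,6) fires=2
i=9 t=9 v=4: → [9,12),[8,11),[7,10); WM=6
i=10 t=9 v=6: → [9,12),[8,11),[7,10); WM=6
i=11 t=10 v=4: → [10,13),[9,12),[8,11); WM=8; [4,7) fires=2 [5,8) fires=4
i=12 t=11 v=8: → [11,14),[10,13),[9,12); WM=8
i=13 t=12 v=5: → [12,15),[11,14),[10,13); WM=8
i=14 t=13 v=5: → [13,16),[12,15),[11,14); WM=11; [6,9) fires=5 [7,10) fires=6 [8,11) fires=4
i=15 t=15 v=2: → [15,18),[14,17),[13,16); WM=11
i=16 t=15 v=4: → [15,18),[14,17),[13,16); WM=11
i=17 t=18 v=9: → [18,21),[17,20),[16,19); WM=16; [9,12) fires=4 [10,13) fires=3 [11,14) fires=3 [12,15) fires=2 [13,16) fires=3
i=18 t=19 v=3: → [19,22),[18,21),[17,20); WM=16
i=19 t=20 v=3: → [20,23),[19,22),[18,21); WM=16
i=20 t=21 v=2: → [21,24),[20,23),[19,22); WM=19; [14,17) fires=2 [15,18) fires=2 [16,19) fires=1
i=21 t=23 v=6: → [23,26),[22,25),[21,24); WM=19

[0,3)=2 [1,4)=2 [2,5)=2 [3,6)=2 [4,7)=2 [5,8)=4 [6,9)=5 [7,10)=6 [8,11)=4 [9,12)=4 [10,13)=3 [11,14)=3 [12,15)=2 [13,16)=3 [14,17)=2 [15,18)=2 [16,19)=1 [17,20)=2 [18,21)=3 [19,22)=3 [20,23)=2 [21,24)=2 [22,25)=1 [23,26)=1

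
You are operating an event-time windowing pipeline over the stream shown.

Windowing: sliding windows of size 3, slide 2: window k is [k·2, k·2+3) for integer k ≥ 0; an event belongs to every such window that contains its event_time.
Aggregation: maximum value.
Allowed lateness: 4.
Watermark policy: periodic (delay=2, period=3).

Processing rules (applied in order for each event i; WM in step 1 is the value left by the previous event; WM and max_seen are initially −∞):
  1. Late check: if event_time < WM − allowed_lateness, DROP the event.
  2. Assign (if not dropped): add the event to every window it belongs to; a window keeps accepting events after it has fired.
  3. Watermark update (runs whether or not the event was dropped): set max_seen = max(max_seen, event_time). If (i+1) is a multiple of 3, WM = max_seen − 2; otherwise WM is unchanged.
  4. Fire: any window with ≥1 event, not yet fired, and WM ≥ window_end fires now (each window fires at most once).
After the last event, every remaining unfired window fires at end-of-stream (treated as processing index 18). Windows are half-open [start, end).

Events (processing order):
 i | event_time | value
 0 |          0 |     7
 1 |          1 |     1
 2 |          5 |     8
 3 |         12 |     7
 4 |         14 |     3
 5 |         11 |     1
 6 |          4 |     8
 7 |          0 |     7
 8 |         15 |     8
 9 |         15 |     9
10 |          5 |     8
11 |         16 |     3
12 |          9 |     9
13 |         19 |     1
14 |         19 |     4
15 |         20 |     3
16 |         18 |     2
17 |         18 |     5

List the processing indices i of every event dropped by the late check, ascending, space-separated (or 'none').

6 7 10 12

i=0 t=0 v=7: → [0,3); WM=−∞
i=1 t=1 v=1: → [0,3); WM=−∞
i=2 t=5 v=8: → [4,7); WM=3; [0,3) fires=7
i=3 t=12 v=7: → [12,15),[10,13); WM=3
i=4 t=14 v=3: → [14,17),[12,15); WM=3
i=5 t=11 v=1: → [10,13); WM=12; [4,7) fires=8
i=6 t=4 v=8: DROP (t<12-4); WM=12
i=7 t=0 v=7: DROP (t<12-4); WM=12
i=8 t=15 v=8: → [14,17); WM=13; [10,13) fires=7
i=9 t=15 v=9: → [14,17); WM=13
i=10 t=5 v=8: DROP (t<13-4); WM=13
i=11 t=16 v=3: → [16,19),[14,17); WM=14
i=12 t=9 v=9: DROP (t<14-4); WM=14
i=13 t=19 v=1: → [18,21); WM=14
i=14 t=19 v=4: → [18,21); WM=17; [12,15) fires=7 [14,17) fires=9
i=15 t=20 v=3: → [20,23),[18,21); WM=17
i=16 t=18 v=2: → [18,21),[16,19); WM=17
i=17 t=18 v=5: → [18,21),[16,19); WM=18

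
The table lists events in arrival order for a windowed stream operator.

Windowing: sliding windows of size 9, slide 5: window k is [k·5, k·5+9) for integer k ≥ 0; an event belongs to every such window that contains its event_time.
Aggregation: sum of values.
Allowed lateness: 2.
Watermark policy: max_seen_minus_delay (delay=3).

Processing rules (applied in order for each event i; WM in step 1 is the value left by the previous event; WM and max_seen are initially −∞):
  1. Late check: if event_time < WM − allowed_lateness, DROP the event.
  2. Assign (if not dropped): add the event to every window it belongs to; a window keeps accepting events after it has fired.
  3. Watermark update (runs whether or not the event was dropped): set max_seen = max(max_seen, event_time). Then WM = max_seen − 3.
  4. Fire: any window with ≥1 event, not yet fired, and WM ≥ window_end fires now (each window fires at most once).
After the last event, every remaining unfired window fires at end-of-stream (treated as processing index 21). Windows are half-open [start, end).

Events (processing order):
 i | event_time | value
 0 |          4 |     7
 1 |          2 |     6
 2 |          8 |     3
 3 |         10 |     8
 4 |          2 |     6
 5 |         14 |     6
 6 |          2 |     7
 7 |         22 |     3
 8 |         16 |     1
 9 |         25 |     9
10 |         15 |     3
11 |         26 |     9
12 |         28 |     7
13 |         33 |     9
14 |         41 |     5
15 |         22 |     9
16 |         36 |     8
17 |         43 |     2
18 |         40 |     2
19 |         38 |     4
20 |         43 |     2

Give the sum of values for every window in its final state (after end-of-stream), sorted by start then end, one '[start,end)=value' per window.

[0,9)=16 [5,14)=11 [10,19)=14 [15,24)=3 [20,29)=28 [25,34)=34 [30,39)=21 [35,44)=23 [40,49)=11

i=0 t=4 v=7: → [0,9); WM=1
i=1 t=2 v=6: → [0,9); WM=1
i=2 t=8 v=3: → [5,14),[0,9); WM=5
i=3 t=10 v=8: → [10,19),[5,14); WM=7
i=4 t=2 v=6: DROP (t<7-2); WM=7
i=5 t=14 v=6: → [10,19); WM=11; [0,9) fires=16
i=6 t=2 v=7: DROP (t<11-2); WM=11
i=7 t=22 v=3: → [20,29),[15,24); WM=19; [5,14) fires=11 [10,19) fires=14
i=8 t=16 v=1: DROP (t<19-2); WM=19
i=9 t=25 v=9: → [25,34),[20,29); WM=22
i=10 t=15 v=3: DROP (t<22-2); WM=22
i=11 t=26 v=9: → [25,34),[20,29); WM=23
i=12 t=28 v=7: → [25,34),[20,29); WM=25; [15,24) fires=3
i=13 t=33 v=9: → [30,39),[25,34); WM=30; [20,29) fires=28
i=14 t=41 v=5: → [40,49),[35,44); WM=38; [25,34) fires=34
i=15 t=22 v=9: DROP (t<38-2); WM=38
i=16 t=36 v=8: → [35,44),[30,39); WM=38
i=17 t=43 v=2: → [40,49),[35,44); WM=40; [30,39) fires=17
i=18 t=40 v=2: → [40,49),[35,44); WM=40
i=19 t=38 v=4: → [35,44),[30,39); WM=40
i=20 t=43 v=2: → [40,49),[35,44); WM=40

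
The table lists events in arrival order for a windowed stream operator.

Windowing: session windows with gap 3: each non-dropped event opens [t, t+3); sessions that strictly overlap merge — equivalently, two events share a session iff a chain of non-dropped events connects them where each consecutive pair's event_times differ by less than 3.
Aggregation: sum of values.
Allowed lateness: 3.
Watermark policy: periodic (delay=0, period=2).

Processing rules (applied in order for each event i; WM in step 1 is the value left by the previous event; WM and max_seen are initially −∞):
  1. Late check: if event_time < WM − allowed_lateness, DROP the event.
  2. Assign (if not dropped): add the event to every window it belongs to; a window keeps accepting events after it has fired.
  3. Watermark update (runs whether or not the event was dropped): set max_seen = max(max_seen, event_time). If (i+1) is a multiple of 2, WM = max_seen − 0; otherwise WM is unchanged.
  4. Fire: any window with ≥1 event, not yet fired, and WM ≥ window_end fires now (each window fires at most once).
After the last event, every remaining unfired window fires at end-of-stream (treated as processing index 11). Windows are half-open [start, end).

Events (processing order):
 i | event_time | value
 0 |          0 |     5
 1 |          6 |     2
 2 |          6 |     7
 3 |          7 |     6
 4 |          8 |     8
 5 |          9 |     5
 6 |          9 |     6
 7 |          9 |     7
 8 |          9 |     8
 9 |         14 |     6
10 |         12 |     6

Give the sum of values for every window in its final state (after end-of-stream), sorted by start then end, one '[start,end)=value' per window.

[0,3)=5 [6,12)=49 [12,17)=12

i=0 t=0 v=5: → [0,3); WM=−∞
i=1 t=6 v=2: → [6,9); WM=6
i=2 t=6 v=7: → [6,9); WM=6
i=3 t=7 v=6: → [6,10); WM=7
i=4 t=8 v=8: → [6,11); WM=7
i=5 t=9 v=5: → [6,12); WM=9
i=6 t=9 v=6: → [6,12); WM=9
i=7 t=9 v=7: → [6,12); WM=9
i=8 t=9 v=8: → [6,12); WM=9
i=9 t=14 v=6: → [14,17); WM=14
i=10 t=12 v=6: → [12,17); WM=14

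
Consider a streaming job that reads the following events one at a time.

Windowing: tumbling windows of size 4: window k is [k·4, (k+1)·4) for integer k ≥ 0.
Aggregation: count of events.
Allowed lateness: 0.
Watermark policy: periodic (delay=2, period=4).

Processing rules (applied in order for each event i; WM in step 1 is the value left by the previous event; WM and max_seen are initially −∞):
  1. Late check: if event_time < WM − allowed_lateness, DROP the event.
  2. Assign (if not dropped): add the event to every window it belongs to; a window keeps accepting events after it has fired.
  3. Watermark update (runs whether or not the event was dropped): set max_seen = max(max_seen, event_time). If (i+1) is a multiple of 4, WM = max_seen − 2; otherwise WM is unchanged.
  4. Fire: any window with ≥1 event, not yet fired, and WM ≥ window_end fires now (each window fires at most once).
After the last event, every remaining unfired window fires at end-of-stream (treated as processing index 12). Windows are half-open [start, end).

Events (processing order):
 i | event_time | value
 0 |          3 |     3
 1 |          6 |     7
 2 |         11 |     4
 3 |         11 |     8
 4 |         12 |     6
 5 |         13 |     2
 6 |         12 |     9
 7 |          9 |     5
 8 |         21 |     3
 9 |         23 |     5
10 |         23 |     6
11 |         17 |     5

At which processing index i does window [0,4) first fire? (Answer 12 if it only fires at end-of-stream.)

i=0 t=3 v=3: → [0,4); WM=−∞
i=1 t=6 v=7: → [4,8); WM=−∞
i=2 t=11 v=4: → [8,12); WM=−∞
i=3 t=11 v=8: → [8,12); WM=9; [0,4) fires=1 [4,8) fires=1
i=4 t=12 v=6: → [12,16); WM=9
i=5 t=13 v=2: → [12,16); WM=9
i=6 t=12 v=9: → [12,16); WM=9
i=7 t=9 v=5: → [8,12); WM=11
i=8 t=21 v=3: → [20,24); WM=11
i=9 t=23 v=5: → [20,24); WM=11
i=10 t=23 v=6: → [20,24); WM=11
i=11 t=17 v=5: → [16,20); WM=21; [8,12) fires=3 [12,16) fires=3 [16,20) fires=1

3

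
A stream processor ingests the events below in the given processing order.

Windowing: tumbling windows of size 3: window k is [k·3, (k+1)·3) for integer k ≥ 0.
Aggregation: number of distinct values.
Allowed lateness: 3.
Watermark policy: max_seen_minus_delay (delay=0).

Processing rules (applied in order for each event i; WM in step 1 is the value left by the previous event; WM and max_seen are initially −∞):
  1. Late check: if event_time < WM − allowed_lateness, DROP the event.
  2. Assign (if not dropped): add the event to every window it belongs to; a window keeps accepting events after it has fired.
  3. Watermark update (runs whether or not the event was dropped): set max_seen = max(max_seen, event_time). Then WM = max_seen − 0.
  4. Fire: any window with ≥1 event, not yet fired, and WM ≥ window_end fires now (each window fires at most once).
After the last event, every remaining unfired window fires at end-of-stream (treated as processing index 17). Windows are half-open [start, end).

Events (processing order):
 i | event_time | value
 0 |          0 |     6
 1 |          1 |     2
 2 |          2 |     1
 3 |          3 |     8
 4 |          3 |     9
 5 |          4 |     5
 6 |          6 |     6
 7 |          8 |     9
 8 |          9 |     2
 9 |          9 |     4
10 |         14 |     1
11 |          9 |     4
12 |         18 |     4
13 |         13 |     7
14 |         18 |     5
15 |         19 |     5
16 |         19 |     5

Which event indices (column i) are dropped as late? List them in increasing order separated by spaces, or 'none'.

11 13

i=0 t=0 v=6: → [0,3); WM=0
i=1 t=1 v=2: → [0,3); WM=1
i=2 t=2 v=1: → [0,3); WM=2
i=3 t=3 v=8: → [3,6); WM=3; [0,3) fires=3
i=4 t=3 v=9: → [3,6); WM=3
i=5 t=4 v=5: → [3,6); WM=4
i=6 t=6 v=6: → [6,9); WM=6; [3,6) fires=3
i=7 t=8 v=9: → [6,9); WM=8
i=8 t=9 v=2: → [9,12); WM=9; [6,9) fires=2
i=9 t=9 v=4: → [9,12); WM=9
i=10 t=14 v=1: → [12,15); WM=14; [9,12) fires=2
i=11 t=9 v=4: DROP (t<14-3); WM=14
i=12 t=18 v=4: → [18,21); WM=18; [12,15) fires=1
i=13 t=13 v=7: DROP (t<18-3); WM=18
i=14 t=18 v=5: → [18,21); WM=18
i=15 t=19 v=5: → [18,21); WM=19
i=16 t=19 v=5: → [18,21); WM=19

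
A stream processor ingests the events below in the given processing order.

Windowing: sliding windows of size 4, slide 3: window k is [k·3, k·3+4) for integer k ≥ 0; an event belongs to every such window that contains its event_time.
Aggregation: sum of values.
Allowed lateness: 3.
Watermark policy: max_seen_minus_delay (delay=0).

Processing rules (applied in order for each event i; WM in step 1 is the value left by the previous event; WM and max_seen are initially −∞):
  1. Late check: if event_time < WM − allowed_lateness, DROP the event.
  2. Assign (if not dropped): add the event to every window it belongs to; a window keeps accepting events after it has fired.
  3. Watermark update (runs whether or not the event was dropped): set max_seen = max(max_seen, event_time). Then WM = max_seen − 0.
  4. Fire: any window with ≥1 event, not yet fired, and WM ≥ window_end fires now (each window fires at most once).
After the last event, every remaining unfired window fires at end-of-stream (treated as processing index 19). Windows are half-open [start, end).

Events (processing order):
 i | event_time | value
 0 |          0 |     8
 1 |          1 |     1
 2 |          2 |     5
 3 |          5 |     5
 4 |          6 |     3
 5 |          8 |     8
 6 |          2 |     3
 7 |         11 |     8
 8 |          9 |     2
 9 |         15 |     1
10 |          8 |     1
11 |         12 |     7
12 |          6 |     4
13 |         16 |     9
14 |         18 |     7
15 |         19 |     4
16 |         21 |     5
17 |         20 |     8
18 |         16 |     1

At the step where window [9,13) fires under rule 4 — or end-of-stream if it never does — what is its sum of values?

i=0 t=0 v=8: → [0,4); WM=0
i=1 t=1 v=1: → [0,4); WM=1
i=2 t=2 v=5: → [0,4); WM=2
i=3 t=5 v=5: → [3,7); WM=5; [0,4) fires=14
i=4 t=6 v=3: → [6,10),[3,7); WM=6
i=5 t=8 v=8: → [6,10); WM=8; [3,7) fires=8
i=6 t=2 v=3: DROP (t<8-3); WM=8
i=7 t=11 v=8: → [9,13); WM=11; [6,10) fires=11
i=8 t=9 v=2: → [9,13),[6,10); WM=11
i=9 t=15 v=1: → [15,19),[12,16); WM=15; [9,13) fires=10
i=10 t=8 v=1: DROP (t<15-3); WM=15
i=11 t=12 v=7: → [12,16),[9,13); WM=15
i=12 t=6 v=4: DROP (t<15-3); WM=15
i=13 t=16 v=9: → [15,19); WM=16; [12,16) fires=8
i=14 t=18 v=7: → [18,22),[15,19); WM=18
i=15 t=19 v=4: → [18,22); WM=19; [15,19) fires=17
i=16 t=21 v=5: → [21,25),[18,22); WM=21
i=17 t=20 v=8: → [18,22); WM=21
i=18 t=16 v=1: DROP (t<21-3); WM=21

10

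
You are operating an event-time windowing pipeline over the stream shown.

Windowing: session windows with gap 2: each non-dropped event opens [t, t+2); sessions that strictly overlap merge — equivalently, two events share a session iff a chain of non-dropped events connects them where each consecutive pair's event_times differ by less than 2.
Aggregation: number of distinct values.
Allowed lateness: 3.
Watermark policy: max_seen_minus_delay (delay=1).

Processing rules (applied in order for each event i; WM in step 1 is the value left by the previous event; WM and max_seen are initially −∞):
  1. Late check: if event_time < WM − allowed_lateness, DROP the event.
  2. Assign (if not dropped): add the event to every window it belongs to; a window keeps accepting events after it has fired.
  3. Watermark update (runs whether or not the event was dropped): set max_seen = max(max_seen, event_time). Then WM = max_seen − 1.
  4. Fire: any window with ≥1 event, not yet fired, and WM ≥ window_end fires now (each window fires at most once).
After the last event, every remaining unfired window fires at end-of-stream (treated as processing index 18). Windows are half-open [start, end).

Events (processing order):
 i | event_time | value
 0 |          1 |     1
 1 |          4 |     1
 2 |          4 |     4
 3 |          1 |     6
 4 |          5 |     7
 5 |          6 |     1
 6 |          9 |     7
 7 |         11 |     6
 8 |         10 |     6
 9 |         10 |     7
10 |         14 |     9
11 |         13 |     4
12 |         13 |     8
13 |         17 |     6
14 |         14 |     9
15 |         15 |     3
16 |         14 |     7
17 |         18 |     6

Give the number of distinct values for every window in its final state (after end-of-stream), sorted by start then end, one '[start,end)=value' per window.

i=0 t=1 v=1: → [1,3); WM=0
i=1 t=4 v=1: → [4,6); WM=3
i=2 t=4 v=4: → [4,6); WM=3
i=3 t=1 v=6: → [1,3); WM=3
i=4 t=5 v=7: → [4,7); WM=4
i=5 t=6 v=1: → [4,8); WM=5
i=6 t=9 v=7: → [9,11); WM=8
i=7 t=11 v=6: → [11,13); WM=10
i=8 t=10 v=6: → [9,13); WM=10
i=9 t=10 v=7: → [9,13); WM=10
i=10 t=14 v=9: → [14,16); WM=13
i=11 t=13 v=4: → [13,16); WM=13
i=12 t=13 v=8: → [13,16); WM=13
i=13 t=17 v=6: → [17,19); WM=16
i=14 t=14 v=9: → [13,16); WM=16
i=15 t=15 v=3: → [13,17); WM=16
i=16 t=14 v=7: → [13,17); WM=16
i=17 t=18 v=6: → [17,20); WM=17

[1,3)=2 [4,8)=3 [9,13)=2 [13,17)=5 [17,20)=1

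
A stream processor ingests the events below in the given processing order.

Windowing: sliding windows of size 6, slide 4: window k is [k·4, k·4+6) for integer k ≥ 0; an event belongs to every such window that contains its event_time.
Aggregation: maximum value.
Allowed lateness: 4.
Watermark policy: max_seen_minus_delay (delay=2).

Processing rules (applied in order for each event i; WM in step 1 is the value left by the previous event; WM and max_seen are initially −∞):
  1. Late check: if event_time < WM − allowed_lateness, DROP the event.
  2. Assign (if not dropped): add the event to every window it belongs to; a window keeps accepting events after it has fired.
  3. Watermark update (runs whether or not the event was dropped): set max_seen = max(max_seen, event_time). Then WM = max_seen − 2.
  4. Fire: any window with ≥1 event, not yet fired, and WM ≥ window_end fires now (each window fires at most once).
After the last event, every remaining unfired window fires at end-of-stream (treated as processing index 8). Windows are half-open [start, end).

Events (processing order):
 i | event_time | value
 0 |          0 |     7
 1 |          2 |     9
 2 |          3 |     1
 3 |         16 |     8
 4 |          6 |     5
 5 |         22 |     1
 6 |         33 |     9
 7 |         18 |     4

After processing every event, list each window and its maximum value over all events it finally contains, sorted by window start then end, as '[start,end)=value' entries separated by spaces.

[0,6)=9 [12,18)=8 [16,22)=8 [20,26)=1 [28,34)=9 [32,38)=9

i=0 t=0 v=7: → [0,6); WM=-2
i=1 t=2 v=9: → [0,6); WM=0
i=2 t=3 v=1: → [0,6); WM=1
i=3 t=16 v=8: → [16,22),[12,18); WM=14; [0,6) fires=9
i=4 t=6 v=5: DROP (t<14-4); WM=14
i=5 t=22 v=1: → [20,26); WM=20; [12,18) fires=8
i=6 t=33 v=9: → [32,38),[28,34); WM=31; [16,22) fires=8 [20,26) fires=1
i=7 t=18 v=4: DROP (t<31-4); WM=31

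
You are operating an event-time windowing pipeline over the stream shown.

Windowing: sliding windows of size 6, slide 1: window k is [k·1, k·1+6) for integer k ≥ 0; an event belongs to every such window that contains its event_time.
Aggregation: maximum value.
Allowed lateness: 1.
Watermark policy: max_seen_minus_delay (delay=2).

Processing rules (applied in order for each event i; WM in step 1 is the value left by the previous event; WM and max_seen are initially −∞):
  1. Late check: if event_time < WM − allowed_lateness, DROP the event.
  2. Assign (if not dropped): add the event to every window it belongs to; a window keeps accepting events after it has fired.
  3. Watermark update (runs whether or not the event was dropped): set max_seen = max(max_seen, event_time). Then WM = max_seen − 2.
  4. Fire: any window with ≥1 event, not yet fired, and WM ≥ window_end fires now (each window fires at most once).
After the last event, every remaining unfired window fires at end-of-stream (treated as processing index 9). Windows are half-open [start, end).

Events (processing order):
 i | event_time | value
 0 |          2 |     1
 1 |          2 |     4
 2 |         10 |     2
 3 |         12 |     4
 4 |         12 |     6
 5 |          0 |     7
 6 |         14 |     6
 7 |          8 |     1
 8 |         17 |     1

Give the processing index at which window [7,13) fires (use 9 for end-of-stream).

i=0 t=2 v=1: → [2,8),[1,7),[0,6); WM=0
i=1 t=2 v=4: → [2,8),[1,7),[0,6); WM=0
i=2 t=10 v=2: → [10,16),[9,15),[8,14),[7,13),[6,12),[5,11); WM=8; [0,6) fires=4 [1,7) fires=4 [2,8) fires=4
i=3 t=12 v=4: → [12,18),[11,17),[10,16),[9,15),[8,14),[7,13); WM=10
i=4 t=12 v=6: → [12,18),[11,17),[10,16),[9,15),[8,14),[7,13); WM=10
i=5 t=0 v=7: DROP (t<10-1); WM=10
i=6 t=14 v=6: → [14,20),[13,19),[12,18),[11,17),[10,16),[9,15); WM=12; [5,11) fires=2 [6,12) fires=2
i=7 t=8 v=1: DROP (t<12-1); WM=12
i=8 t=17 v=1: → [17,23),[16,22),[15,21),[14,20),[13,19),[12,18); WM=15; [7,13) fires=6 [8,14) fires=6 [9,15) fires=6

8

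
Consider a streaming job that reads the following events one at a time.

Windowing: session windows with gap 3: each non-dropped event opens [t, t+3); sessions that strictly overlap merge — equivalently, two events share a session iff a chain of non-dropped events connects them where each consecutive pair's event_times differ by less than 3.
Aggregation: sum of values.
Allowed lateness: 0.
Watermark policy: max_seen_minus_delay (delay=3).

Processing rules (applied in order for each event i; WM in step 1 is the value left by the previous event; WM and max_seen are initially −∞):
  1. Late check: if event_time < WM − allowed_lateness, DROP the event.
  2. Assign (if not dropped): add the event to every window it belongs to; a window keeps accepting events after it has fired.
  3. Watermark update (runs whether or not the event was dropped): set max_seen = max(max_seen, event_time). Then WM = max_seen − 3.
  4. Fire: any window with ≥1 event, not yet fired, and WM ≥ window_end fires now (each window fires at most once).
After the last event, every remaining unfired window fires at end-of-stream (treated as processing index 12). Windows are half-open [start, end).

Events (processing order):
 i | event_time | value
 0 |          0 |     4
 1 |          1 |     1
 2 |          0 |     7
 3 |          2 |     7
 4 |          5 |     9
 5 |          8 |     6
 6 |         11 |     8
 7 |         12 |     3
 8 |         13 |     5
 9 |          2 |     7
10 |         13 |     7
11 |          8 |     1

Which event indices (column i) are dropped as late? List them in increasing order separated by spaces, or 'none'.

9 11

i=0 t=0 v=4: → [0,3); WM=-3
i=1 t=1 v=1: → [0,4); WM=-2
i=2 t=0 v=7: → [0,4); WM=-2
i=3 t=2 v=7: → [0,5); WM=-1
i=4 t=5 v=9: → [5,8); WM=2
i=5 t=8 v=6: → [8,11); WM=5
i=6 t=11 v=8: → [11,14); WM=8
i=7 t=12 v=3: → [11,15); WM=9
i=8 t=13 v=5: → [11,16); WM=10
i=9 t=2 v=7: DROP (t<10-0); WM=10
i=10 t=13 v=7: → [11,16); WM=10
i=11 t=8 v=1: DROP (t<10-0); WM=10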